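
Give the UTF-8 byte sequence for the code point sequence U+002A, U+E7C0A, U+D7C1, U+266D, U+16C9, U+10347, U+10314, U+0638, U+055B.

2A F3 A7 B0 8A ED 9F 81 E2 99 AD E1 9B 89 F0 90 8D 87 F0 90 8C 94 D8 B8 D5 9B

U+002A: 1-byte form → 2A.
U+E7C0A: 4-byte form → F3 A7 B0 8A.
U+D7C1: 3-byte form → ED 9F 81.
U+266D: 3-byte form → E2 99 AD.
U+16C9: 3-byte form → E1 9B 89.
U+10347: 4-byte form → F0 90 8D 87.
U+10314: 4-byte form → F0 90 8C 94.
U+0638: 2-byte form → D8 B8.
U+055B: 2-byte form → D5 9B.
Concatenated (26 bytes): 2A F3 A7 B0 8A ED 9F 81 E2 99 AD E1 9B 89 F0 90 8D 87 F0 90 8C 94 D8 B8 D5 9B.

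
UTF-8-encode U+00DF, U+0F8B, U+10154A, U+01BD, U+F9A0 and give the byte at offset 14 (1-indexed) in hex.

0xA0

1-indexed offset 14 is 0-indexed offset 13.
U+00DF → 2-byte form C3 9F at offsets 0–1.
U+0F8B → 3-byte form E0 BE 8B at offsets 2–4.
U+10154A → 4-byte form F4 81 95 8A at offsets 5–8.
U+01BD → 2-byte form C6 BD at offsets 9–10.
U+F9A0 → 3-byte form EF A6 A0 at offsets 11–13.
Offset 13 falls in char 5's range; it's byte 3 of EF A6 A0 = 0xA0.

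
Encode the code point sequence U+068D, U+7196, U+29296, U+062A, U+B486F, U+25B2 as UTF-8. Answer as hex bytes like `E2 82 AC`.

U+068D: 2-byte form → DA 8D.
U+7196: 3-byte form → E7 86 96.
U+29296: 4-byte form → F0 A9 8A 96.
U+062A: 2-byte form → D8 AA.
U+B486F: 4-byte form → F2 B4 A1 AF.
U+25B2: 3-byte form → E2 96 B2.
Concatenated (18 bytes): DA 8D E7 86 96 F0 A9 8A 96 D8 AA F2 B4 A1 AF E2 96 B2.

DA 8D E7 86 96 F0 A9 8A 96 D8 AA F2 B4 A1 AF E2 96 B2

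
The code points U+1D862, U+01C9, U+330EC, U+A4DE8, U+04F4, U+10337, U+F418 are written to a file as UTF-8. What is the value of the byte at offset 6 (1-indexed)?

1-indexed offset 6 is 0-indexed offset 5.
U+1D862 → 4-byte form F0 9D A1 A2 at offsets 0–3.
U+01C9 → 2-byte form C7 89 at offsets 4–5.
Offset 5 falls in char 2's range; it's byte 2 of C7 89 = 0x89.

0x89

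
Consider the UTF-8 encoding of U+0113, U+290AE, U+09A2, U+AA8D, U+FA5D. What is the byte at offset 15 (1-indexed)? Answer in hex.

0x9D

1-indexed offset 15 is 0-indexed offset 14.
U+0113 → 2-byte form C4 93 at offsets 0–1.
U+290AE → 4-byte form F0 A9 82 AE at offsets 2–5.
U+09A2 → 3-byte form E0 A6 A2 at offsets 6–8.
U+AA8D → 3-byte form EA AA 8D at offsets 9–11.
U+FA5D → 3-byte form EF A9 9D at offsets 12–14.
Offset 14 falls in char 5's range; it's byte 3 of EF A9 9D = 0x9D.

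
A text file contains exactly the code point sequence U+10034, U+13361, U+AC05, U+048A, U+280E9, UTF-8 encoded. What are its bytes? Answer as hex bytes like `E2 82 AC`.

F0 90 80 B4 F0 93 8D A1 EA B0 85 D2 8A F0 A8 83 A9

U+10034: 4-byte form → F0 90 80 B4.
U+13361: 4-byte form → F0 93 8D A1.
U+AC05: 3-byte form → EA B0 85.
U+048A: 2-byte form → D2 8A.
U+280E9: 4-byte form → F0 A8 83 A9.
Concatenated (17 bytes): F0 90 80 B4 F0 93 8D A1 EA B0 85 D2 8A F0 A8 83 A9.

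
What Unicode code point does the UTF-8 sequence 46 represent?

U+0046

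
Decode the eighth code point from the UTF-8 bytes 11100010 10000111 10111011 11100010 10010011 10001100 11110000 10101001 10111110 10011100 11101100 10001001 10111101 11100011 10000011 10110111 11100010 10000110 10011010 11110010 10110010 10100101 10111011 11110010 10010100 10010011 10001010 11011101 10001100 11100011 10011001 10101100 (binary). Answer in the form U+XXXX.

Offset 0: leading byte 0xE2 = 11100010 → 3-byte char #1 = E2 87 BB.
Offset 3: leading byte 0xE2 = 11100010 → 3-byte char #2 = E2 93 8C.
Offset 6: leading byte 0xF0 = 11110000 → 4-byte char #3 = F0 A9 BE 9C.
Offset 10: leading byte 0xEC = 11101100 → 3-byte char #4 = EC 89 BD.
Offset 13: leading byte 0xE3 = 11100011 → 3-byte char #5 = E3 83 B7.
Offset 16: leading byte 0xE2 = 11100010 → 3-byte char #6 = E2 86 9A.
Offset 19: leading byte 0xF2 = 11110010 → 4-byte char #7 = F2 B2 A5 BB.
Offset 23: leading byte 0xF2 = 11110010 → 4-byte char #8 = F2 94 93 8A.
Leading byte 0xF2 = 11110010 matches 11110xxx → 4-byte sequence.
Byte 1: 0xF2 = 11110010, payload 010 (3 bits).
Byte 2: 0x94 = 10010100 (10xxxxxx ✓), payload 010100.
Byte 3: 0x93 = 10010011 (10xxxxxx ✓), payload 010011.
Byte 4: 0x8A = 10001010 (10xxxxxx ✓), payload 001010.
Concatenate: 010010100010011001010 = 0x944CA (21 bits → U+944CA).

U+944CA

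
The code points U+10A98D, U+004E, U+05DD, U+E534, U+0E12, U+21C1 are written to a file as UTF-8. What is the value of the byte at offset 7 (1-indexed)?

0x9D

1-indexed offset 7 is 0-indexed offset 6.
U+10A98D → 4-byte form F4 8A A6 8D at offsets 0–3.
U+004E → 1-byte form 4E at offsets 4–4.
U+05DD → 2-byte form D7 9D at offsets 5–6.
Offset 6 falls in char 3's range; it's byte 2 of D7 9D = 0x9D.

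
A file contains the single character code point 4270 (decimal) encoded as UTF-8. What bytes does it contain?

E1 82 AE

U+10AE = 0x10AE = 4270 decimal. In range U+0800–U+FFFF → 3-byte form: 1110xxxx 10xxxxxx 10xxxxxx.
Binary (16 bits): 0001000010101110.
Split 4+6+6: 0001 | 000010 | 101110.
Byte 1: 11100001 = 0xE1.
Byte 2: 10000010 = 0x82.
Byte 3: 10101110 = 0xAE.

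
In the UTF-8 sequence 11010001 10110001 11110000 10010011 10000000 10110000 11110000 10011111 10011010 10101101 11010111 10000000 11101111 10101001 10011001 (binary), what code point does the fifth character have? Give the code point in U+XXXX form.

U+FA59

Offset 0: leading byte 0xD1 = 11010001 → 2-byte char #1 = D1 B1.
Offset 2: leading byte 0xF0 = 11110000 → 4-byte char #2 = F0 93 80 B0.
Offset 6: leading byte 0xF0 = 11110000 → 4-byte char #3 = F0 9F 9A AD.
Offset 10: leading byte 0xD7 = 11010111 → 2-byte char #4 = D7 80.
Offset 12: leading byte 0xEF = 11101111 → 3-byte char #5 = EF A9 99.
Leading byte 0xEF = 11101111 matches 1110xxxx → 3-byte sequence.
Byte 1: 0xEF = 11101111, payload 1111 (4 bits).
Byte 2: 0xA9 = 10101001 (10xxxxxx ✓), payload 101001.
Byte 3: 0x99 = 10011001 (10xxxxxx ✓), payload 011001.
Concatenate: 1111101001011001 = 0xFA59 (16 bits → U+FA59).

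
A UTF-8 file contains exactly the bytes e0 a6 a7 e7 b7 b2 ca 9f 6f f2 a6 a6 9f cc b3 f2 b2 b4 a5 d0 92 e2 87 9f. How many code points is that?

9

Byte at offset 0: 0xE0 = 11100000 → 3-byte char (#1). Advance 3.
Byte at offset 3: 0xE7 = 11100111 → 3-byte char (#2). Advance 3.
Byte at offset 6: 0xCA = 11001010 → 2-byte char (#3). Advance 2.
Byte at offset 8: 0x6F = 01101111 → 1-byte char (#4). Advance 1.
Byte at offset 9: 0xF2 = 11110010 → 4-byte char (#5). Advance 4.
Byte at offset 13: 0xCC = 11001100 → 2-byte char (#6). Advance 2.
Byte at offset 15: 0xF2 = 11110010 → 4-byte char (#7). Advance 4.
Byte at offset 19: 0xD0 = 11010000 → 2-byte char (#8). Advance 2.
Byte at offset 21: 0xE2 = 11100010 → 3-byte char (#9). Advance 3.
Reached end at offset 24 after 9 code points.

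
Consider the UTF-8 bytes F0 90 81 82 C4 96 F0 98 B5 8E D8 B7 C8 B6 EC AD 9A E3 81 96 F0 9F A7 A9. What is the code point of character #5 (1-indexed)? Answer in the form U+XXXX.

U+0236

Offset 0: leading byte 0xF0 = 11110000 → 4-byte char #1 = F0 90 81 82.
Offset 4: leading byte 0xC4 = 11000100 → 2-byte char #2 = C4 96.
Offset 6: leading byte 0xF0 = 11110000 → 4-byte char #3 = F0 98 B5 8E.
Offset 10: leading byte 0xD8 = 11011000 → 2-byte char #4 = D8 B7.
Offset 12: leading byte 0xC8 = 11001000 → 2-byte char #5 = C8 B6.
Leading byte 0xC8 = 11001000 matches 110xxxxx → 2-byte sequence.
Byte 1: 0xC8 = 11001000, payload 01000 (5 bits).
Byte 2: 0xB6 = 10110110 (10xxxxxx ✓), payload 110110.
Concatenate: 01000110110 = 0x236 (11 bits → U+0236).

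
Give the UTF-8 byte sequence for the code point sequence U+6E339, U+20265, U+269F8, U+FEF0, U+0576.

F1 AE 8C B9 F0 A0 89 A5 F0 A6 A7 B8 EF BB B0 D5 B6

U+6E339: 4-byte form → F1 AE 8C B9.
U+20265: 4-byte form → F0 A0 89 A5.
U+269F8: 4-byte form → F0 A6 A7 B8.
U+FEF0: 3-byte form → EF BB B0.
U+0576: 2-byte form → D5 B6.
Concatenated (17 bytes): F1 AE 8C B9 F0 A0 89 A5 F0 A6 A7 B8 EF BB B0 D5 B6.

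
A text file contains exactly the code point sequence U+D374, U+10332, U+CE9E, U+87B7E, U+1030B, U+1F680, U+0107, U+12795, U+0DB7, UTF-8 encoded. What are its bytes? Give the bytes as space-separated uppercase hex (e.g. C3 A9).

U+D374: 3-byte form → ED 8D B4.
U+10332: 4-byte form → F0 90 8C B2.
U+CE9E: 3-byte form → EC BA 9E.
U+87B7E: 4-byte form → F2 87 AD BE.
U+1030B: 4-byte form → F0 90 8C 8B.
U+1F680: 4-byte form → F0 9F 9A 80.
U+0107: 2-byte form → C4 87.
U+12795: 4-byte form → F0 92 9E 95.
U+0DB7: 3-byte form → E0 B6 B7.
Concatenated (31 bytes): ED 8D B4 F0 90 8C B2 EC BA 9E F2 87 AD BE F0 90 8C 8B F0 9F 9A 80 C4 87 F0 92 9E 95 E0 B6 B7.

ED 8D B4 F0 90 8C B2 EC BA 9E F2 87 AD BE F0 90 8C 8B F0 9F 9A 80 C4 87 F0 92 9E 95 E0 B6 B7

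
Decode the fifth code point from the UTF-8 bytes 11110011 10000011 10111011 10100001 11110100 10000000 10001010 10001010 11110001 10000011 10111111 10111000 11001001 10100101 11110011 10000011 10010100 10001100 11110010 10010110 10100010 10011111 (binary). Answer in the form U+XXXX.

Offset 0: leading byte 0xF3 = 11110011 → 4-byte char #1 = F3 83 BB A1.
Offset 4: leading byte 0xF4 = 11110100 → 4-byte char #2 = F4 80 8A 8A.
Offset 8: leading byte 0xF1 = 11110001 → 4-byte char #3 = F1 83 BF B8.
Offset 12: leading byte 0xC9 = 11001001 → 2-byte char #4 = C9 A5.
Offset 14: leading byte 0xF3 = 11110011 → 4-byte char #5 = F3 83 94 8C.
Leading byte 0xF3 = 11110011 matches 11110xxx → 4-byte sequence.
Byte 1: 0xF3 = 11110011, payload 011 (3 bits).
Byte 2: 0x83 = 10000011 (10xxxxxx ✓), payload 000011.
Byte 3: 0x94 = 10010100 (10xxxxxx ✓), payload 010100.
Byte 4: 0x8C = 10001100 (10xxxxxx ✓), payload 001100.
Concatenate: 011000011010100001100 = 0xC350C (21 bits → U+C350C).

U+C350C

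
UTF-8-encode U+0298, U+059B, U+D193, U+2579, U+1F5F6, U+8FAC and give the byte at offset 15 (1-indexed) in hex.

1-indexed offset 15 is 0-indexed offset 14.
U+0298 → 2-byte form CA 98 at offsets 0–1.
U+059B → 2-byte form D6 9B at offsets 2–3.
U+D193 → 3-byte form ED 86 93 at offsets 4–6.
U+2579 → 3-byte form E2 95 B9 at offsets 7–9.
U+1F5F6 → 4-byte form F0 9F 97 B6 at offsets 10–13.
U+8FAC → 3-byte form E8 BE AC at offsets 14–16.
Offset 14 falls in char 6's range; it's byte 1 of E8 BE AC = 0xE8.

0xE8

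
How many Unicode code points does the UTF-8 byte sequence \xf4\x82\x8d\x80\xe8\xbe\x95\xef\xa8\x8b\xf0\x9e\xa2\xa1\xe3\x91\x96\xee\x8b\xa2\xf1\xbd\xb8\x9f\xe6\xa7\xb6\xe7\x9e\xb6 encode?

9

Byte at offset 0: 0xF4 = 11110100 → 4-byte char (#1). Advance 4.
Byte at offset 4: 0xE8 = 11101000 → 3-byte char (#2). Advance 3.
Byte at offset 7: 0xEF = 11101111 → 3-byte char (#3). Advance 3.
Byte at offset 10: 0xF0 = 11110000 → 4-byte char (#4). Advance 4.
Byte at offset 14: 0xE3 = 11100011 → 3-byte char (#5). Advance 3.
Byte at offset 17: 0xEE = 11101110 → 3-byte char (#6). Advance 3.
Byte at offset 20: 0xF1 = 11110001 → 4-byte char (#7). Advance 4.
Byte at offset 24: 0xE6 = 11100110 → 3-byte char (#8). Advance 3.
Byte at offset 27: 0xE7 = 11100111 → 3-byte char (#9). Advance 3.
Reached end at offset 30 after 9 code points.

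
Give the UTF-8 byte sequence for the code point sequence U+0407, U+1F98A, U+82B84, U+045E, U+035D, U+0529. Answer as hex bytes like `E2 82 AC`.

D0 87 F0 9F A6 8A F2 82 AE 84 D1 9E CD 9D D4 A9

U+0407: 2-byte form → D0 87.
U+1F98A: 4-byte form → F0 9F A6 8A.
U+82B84: 4-byte form → F2 82 AE 84.
U+045E: 2-byte form → D1 9E.
U+035D: 2-byte form → CD 9D.
U+0529: 2-byte form → D4 A9.
Concatenated (16 bytes): D0 87 F0 9F A6 8A F2 82 AE 84 D1 9E CD 9D D4 A9.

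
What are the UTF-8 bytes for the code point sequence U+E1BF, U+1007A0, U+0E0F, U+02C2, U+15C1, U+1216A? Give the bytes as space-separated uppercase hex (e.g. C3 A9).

U+E1BF: 3-byte form → EE 86 BF.
U+1007A0: 4-byte form → F4 80 9E A0.
U+0E0F: 3-byte form → E0 B8 8F.
U+02C2: 2-byte form → CB 82.
U+15C1: 3-byte form → E1 97 81.
U+1216A: 4-byte form → F0 92 85 AA.
Concatenated (19 bytes): EE 86 BF F4 80 9E A0 E0 B8 8F CB 82 E1 97 81 F0 92 85 AA.

EE 86 BF F4 80 9E A0 E0 B8 8F CB 82 E1 97 81 F0 92 85 AA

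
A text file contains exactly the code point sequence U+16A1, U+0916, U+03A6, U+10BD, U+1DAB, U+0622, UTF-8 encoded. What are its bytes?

E1 9A A1 E0 A4 96 CE A6 E1 82 BD E1 B6 AB D8 A2

U+16A1: 3-byte form → E1 9A A1.
U+0916: 3-byte form → E0 A4 96.
U+03A6: 2-byte form → CE A6.
U+10BD: 3-byte form → E1 82 BD.
U+1DAB: 3-byte form → E1 B6 AB.
U+0622: 2-byte form → D8 A2.
Concatenated (16 bytes): E1 9A A1 E0 A4 96 CE A6 E1 82 BD E1 B6 AB D8 A2.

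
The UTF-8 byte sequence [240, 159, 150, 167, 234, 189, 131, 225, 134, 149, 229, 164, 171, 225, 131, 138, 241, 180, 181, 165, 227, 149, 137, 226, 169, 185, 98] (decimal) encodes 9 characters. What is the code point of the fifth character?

Offset 0: leading byte 0xF0 = 11110000 → 4-byte char #1 = F0 9F 96 A7.
Offset 4: leading byte 0xEA = 11101010 → 3-byte char #2 = EA BD 83.
Offset 7: leading byte 0xE1 = 11100001 → 3-byte char #3 = E1 86 95.
Offset 10: leading byte 0xE5 = 11100101 → 3-byte char #4 = E5 A4 AB.
Offset 13: leading byte 0xE1 = 11100001 → 3-byte char #5 = E1 83 8A.
Leading byte 0xE1 = 11100001 matches 1110xxxx → 3-byte sequence.
Byte 1: 0xE1 = 11100001, payload 0001 (4 bits).
Byte 2: 0x83 = 10000011 (10xxxxxx ✓), payload 000011.
Byte 3: 0x8A = 10001010 (10xxxxxx ✓), payload 001010.
Concatenate: 0001000011001010 = 0x10CA (16 bits → U+10CA).

U+10CA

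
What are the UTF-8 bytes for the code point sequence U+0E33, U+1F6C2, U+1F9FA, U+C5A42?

U+0E33: 3-byte form → E0 B8 B3.
U+1F6C2: 4-byte form → F0 9F 9B 82.
U+1F9FA: 4-byte form → F0 9F A7 BA.
U+C5A42: 4-byte form → F3 85 A9 82.
Concatenated (15 bytes): E0 B8 B3 F0 9F 9B 82 F0 9F A7 BA F3 85 A9 82.

E0 B8 B3 F0 9F 9B 82 F0 9F A7 BA F3 85 A9 82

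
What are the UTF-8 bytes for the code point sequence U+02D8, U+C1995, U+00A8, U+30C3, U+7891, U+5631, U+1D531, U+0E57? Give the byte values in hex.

U+02D8: 2-byte form → CB 98.
U+C1995: 4-byte form → F3 81 A6 95.
U+00A8: 2-byte form → C2 A8.
U+30C3: 3-byte form → E3 83 83.
U+7891: 3-byte form → E7 A2 91.
U+5631: 3-byte form → E5 98 B1.
U+1D531: 4-byte form → F0 9D 94 B1.
U+0E57: 3-byte form → E0 B9 97.
Concatenated (24 bytes): CB 98 F3 81 A6 95 C2 A8 E3 83 83 E7 A2 91 E5 98 B1 F0 9D 94 B1 E0 B9 97.

CB 98 F3 81 A6 95 C2 A8 E3 83 83 E7 A2 91 E5 98 B1 F0 9D 94 B1 E0 B9 97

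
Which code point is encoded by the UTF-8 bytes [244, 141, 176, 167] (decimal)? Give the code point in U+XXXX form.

Leading byte 0xF4 = 11110100 matches 11110xxx → 4-byte sequence.
Byte 1: 0xF4 = 11110100, payload 100 (3 bits).
Byte 2: 0x8D = 10001101 (10xxxxxx ✓), payload 001101.
Byte 3: 0xB0 = 10110000 (10xxxxxx ✓), payload 110000.
Byte 4: 0xA7 = 10100111 (10xxxxxx ✓), payload 100111.
Concatenate: 100001101110000100111 = 0x10DC27 (21 bits → U+10DC27).

U+10DC27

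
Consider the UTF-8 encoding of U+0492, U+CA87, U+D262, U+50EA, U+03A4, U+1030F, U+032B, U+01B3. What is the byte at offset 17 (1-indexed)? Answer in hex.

0x8F

1-indexed offset 17 is 0-indexed offset 16.
U+0492 → 2-byte form D2 92 at offsets 0–1.
U+CA87 → 3-byte form EC AA 87 at offsets 2–4.
U+D262 → 3-byte form ED 89 A2 at offsets 5–7.
U+50EA → 3-byte form E5 83 AA at offsets 8–10.
U+03A4 → 2-byte form CE A4 at offsets 11–12.
U+1030F → 4-byte form F0 90 8C 8F at offsets 13–16.
Offset 16 falls in char 6's range; it's byte 4 of F0 90 8C 8F = 0x8F.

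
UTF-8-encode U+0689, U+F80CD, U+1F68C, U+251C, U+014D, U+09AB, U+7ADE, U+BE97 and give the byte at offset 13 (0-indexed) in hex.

U+0689 → 2-byte form DA 89 at offsets 0–1.
U+F80CD → 4-byte form F3 B8 83 8D at offsets 2–5.
U+1F68C → 4-byte form F0 9F 9A 8C at offsets 6–9.
U+251C → 3-byte form E2 94 9C at offsets 10–12.
U+014D → 2-byte form C5 8D at offsets 13–14.
Offset 13 falls in char 5's range; it's byte 1 of C5 8D = 0xC5.

0xC5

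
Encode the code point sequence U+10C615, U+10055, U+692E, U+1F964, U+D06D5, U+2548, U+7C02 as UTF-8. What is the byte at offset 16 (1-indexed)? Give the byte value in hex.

0xF3

1-indexed offset 16 is 0-indexed offset 15.
U+10C615 → 4-byte form F4 8C 98 95 at offsets 0–3.
U+10055 → 4-byte form F0 90 81 95 at offsets 4–7.
U+692E → 3-byte form E6 A4 AE at offsets 8–10.
U+1F964 → 4-byte form F0 9F A5 A4 at offsets 11–14.
U+D06D5 → 4-byte form F3 90 9B 95 at offsets 15–18.
Offset 15 falls in char 5's range; it's byte 1 of F3 90 9B 95 = 0xF3.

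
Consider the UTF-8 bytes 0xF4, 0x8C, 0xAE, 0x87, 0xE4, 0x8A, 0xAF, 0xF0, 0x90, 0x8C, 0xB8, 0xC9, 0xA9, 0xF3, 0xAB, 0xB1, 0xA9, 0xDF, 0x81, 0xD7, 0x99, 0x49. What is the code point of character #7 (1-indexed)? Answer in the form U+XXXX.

U+05D9

Offset 0: leading byte 0xF4 = 11110100 → 4-byte char #1 = F4 8C AE 87.
Offset 4: leading byte 0xE4 = 11100100 → 3-byte char #2 = E4 8A AF.
Offset 7: leading byte 0xF0 = 11110000 → 4-byte char #3 = F0 90 8C B8.
Offset 11: leading byte 0xC9 = 11001001 → 2-byte char #4 = C9 A9.
Offset 13: leading byte 0xF3 = 11110011 → 4-byte char #5 = F3 AB B1 A9.
Offset 17: leading byte 0xDF = 11011111 → 2-byte char #6 = DF 81.
Offset 19: leading byte 0xD7 = 11010111 → 2-byte char #7 = D7 99.
Leading byte 0xD7 = 11010111 matches 110xxxxx → 2-byte sequence.
Byte 1: 0xD7 = 11010111, payload 10111 (5 bits).
Byte 2: 0x99 = 10011001 (10xxxxxx ✓), payload 011001.
Concatenate: 10111011001 = 0x5D9 (11 bits → U+05D9).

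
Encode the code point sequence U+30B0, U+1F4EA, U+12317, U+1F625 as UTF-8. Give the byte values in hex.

U+30B0: 3-byte form → E3 82 B0.
U+1F4EA: 4-byte form → F0 9F 93 AA.
U+12317: 4-byte form → F0 92 8C 97.
U+1F625: 4-byte form → F0 9F 98 A5.
Concatenated (15 bytes): E3 82 B0 F0 9F 93 AA F0 92 8C 97 F0 9F 98 A5.

E3 82 B0 F0 9F 93 AA F0 92 8C 97 F0 9F 98 A5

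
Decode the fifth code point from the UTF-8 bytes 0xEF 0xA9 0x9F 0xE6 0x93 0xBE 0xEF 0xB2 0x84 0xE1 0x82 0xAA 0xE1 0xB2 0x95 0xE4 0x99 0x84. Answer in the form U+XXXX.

U+1C95

Offset 0: leading byte 0xEF = 11101111 → 3-byte char #1 = EF A9 9F.
Offset 3: leading byte 0xE6 = 11100110 → 3-byte char #2 = E6 93 BE.
Offset 6: leading byte 0xEF = 11101111 → 3-byte char #3 = EF B2 84.
Offset 9: leading byte 0xE1 = 11100001 → 3-byte char #4 = E1 82 AA.
Offset 12: leading byte 0xE1 = 11100001 → 3-byte char #5 = E1 B2 95.
Leading byte 0xE1 = 11100001 matches 1110xxxx → 3-byte sequence.
Byte 1: 0xE1 = 11100001, payload 0001 (4 bits).
Byte 2: 0xB2 = 10110010 (10xxxxxx ✓), payload 110010.
Byte 3: 0x95 = 10010101 (10xxxxxx ✓), payload 010101.
Concatenate: 0001110010010101 = 0x1C95 (16 bits → U+1C95).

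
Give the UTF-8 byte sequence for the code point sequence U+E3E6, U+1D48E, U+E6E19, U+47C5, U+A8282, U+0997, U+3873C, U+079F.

EE 8F A6 F0 9D 92 8E F3 A6 B8 99 E4 9F 85 F2 A8 8A 82 E0 A6 97 F0 B8 9C BC DE 9F

U+E3E6: 3-byte form → EE 8F A6.
U+1D48E: 4-byte form → F0 9D 92 8E.
U+E6E19: 4-byte form → F3 A6 B8 99.
U+47C5: 3-byte form → E4 9F 85.
U+A8282: 4-byte form → F2 A8 8A 82.
U+0997: 3-byte form → E0 A6 97.
U+3873C: 4-byte form → F0 B8 9C BC.
U+079F: 2-byte form → DE 9F.
Concatenated (27 bytes): EE 8F A6 F0 9D 92 8E F3 A6 B8 99 E4 9F 85 F2 A8 8A 82 E0 A6 97 F0 B8 9C BC DE 9F.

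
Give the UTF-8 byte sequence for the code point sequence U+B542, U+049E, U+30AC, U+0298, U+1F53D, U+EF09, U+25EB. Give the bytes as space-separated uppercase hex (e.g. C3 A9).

EB 95 82 D2 9E E3 82 AC CA 98 F0 9F 94 BD EE BC 89 E2 97 AB

U+B542: 3-byte form → EB 95 82.
U+049E: 2-byte form → D2 9E.
U+30AC: 3-byte form → E3 82 AC.
U+0298: 2-byte form → CA 98.
U+1F53D: 4-byte form → F0 9F 94 BD.
U+EF09: 3-byte form → EE BC 89.
U+25EB: 3-byte form → E2 97 AB.
Concatenated (20 bytes): EB 95 82 D2 9E E3 82 AC CA 98 F0 9F 94 BD EE BC 89 E2 97 AB.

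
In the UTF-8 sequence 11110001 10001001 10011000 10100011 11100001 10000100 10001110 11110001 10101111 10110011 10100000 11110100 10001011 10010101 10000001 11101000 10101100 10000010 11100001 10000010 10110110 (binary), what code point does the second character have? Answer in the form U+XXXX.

Offset 0: leading byte 0xF1 = 11110001 → 4-byte char #1 = F1 89 98 A3.
Offset 4: leading byte 0xE1 = 11100001 → 3-byte char #2 = E1 84 8E.
Leading byte 0xE1 = 11100001 matches 1110xxxx → 3-byte sequence.
Byte 1: 0xE1 = 11100001, payload 0001 (4 bits).
Byte 2: 0x84 = 10000100 (10xxxxxx ✓), payload 000100.
Byte 3: 0x8E = 10001110 (10xxxxxx ✓), payload 001110.
Concatenate: 0001000100001110 = 0x110E (16 bits → U+110E).

U+110E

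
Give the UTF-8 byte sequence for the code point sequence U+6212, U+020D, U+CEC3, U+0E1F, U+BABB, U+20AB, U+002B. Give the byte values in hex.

U+6212: 3-byte form → E6 88 92.
U+020D: 2-byte form → C8 8D.
U+CEC3: 3-byte form → EC BB 83.
U+0E1F: 3-byte form → E0 B8 9F.
U+BABB: 3-byte form → EB AA BB.
U+20AB: 3-byte form → E2 82 AB.
U+002B: 1-byte form → 2B.
Concatenated (18 bytes): E6 88 92 C8 8D EC BB 83 E0 B8 9F EB AA BB E2 82 AB 2B.

E6 88 92 C8 8D EC BB 83 E0 B8 9F EB AA BB E2 82 AB 2B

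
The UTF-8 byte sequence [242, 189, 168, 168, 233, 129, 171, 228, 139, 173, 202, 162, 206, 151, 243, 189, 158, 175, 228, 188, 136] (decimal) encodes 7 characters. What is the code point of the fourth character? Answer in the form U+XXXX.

Offset 0: leading byte 0xF2 = 11110010 → 4-byte char #1 = F2 BD A8 A8.
Offset 4: leading byte 0xE9 = 11101001 → 3-byte char #2 = E9 81 AB.
Offset 7: leading byte 0xE4 = 11100100 → 3-byte char #3 = E4 8B AD.
Offset 10: leading byte 0xCA = 11001010 → 2-byte char #4 = CA A2.
Leading byte 0xCA = 11001010 matches 110xxxxx → 2-byte sequence.
Byte 1: 0xCA = 11001010, payload 01010 (5 bits).
Byte 2: 0xA2 = 10100010 (10xxxxxx ✓), payload 100010.
Concatenate: 01010100010 = 0x2A2 (11 bits → U+02A2).

U+02A2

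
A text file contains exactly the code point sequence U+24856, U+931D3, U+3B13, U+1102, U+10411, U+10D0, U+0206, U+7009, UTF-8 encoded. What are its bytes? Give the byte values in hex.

F0 A4 A1 96 F2 93 87 93 E3 AC 93 E1 84 82 F0 90 90 91 E1 83 90 C8 86 E7 80 89

U+24856: 4-byte form → F0 A4 A1 96.
U+931D3: 4-byte form → F2 93 87 93.
U+3B13: 3-byte form → E3 AC 93.
U+1102: 3-byte form → E1 84 82.
U+10411: 4-byte form → F0 90 90 91.
U+10D0: 3-byte form → E1 83 90.
U+0206: 2-byte form → C8 86.
U+7009: 3-byte form → E7 80 89.
Concatenated (26 bytes): F0 A4 A1 96 F2 93 87 93 E3 AC 93 E1 84 82 F0 90 90 91 E1 83 90 C8 86 E7 80 89.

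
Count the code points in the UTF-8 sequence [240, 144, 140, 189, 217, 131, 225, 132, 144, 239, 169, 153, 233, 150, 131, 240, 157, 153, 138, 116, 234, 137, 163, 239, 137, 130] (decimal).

Byte at offset 0: 0xF0 = 11110000 → 4-byte char (#1). Advance 4.
Byte at offset 4: 0xD9 = 11011001 → 2-byte char (#2). Advance 2.
Byte at offset 6: 0xE1 = 11100001 → 3-byte char (#3). Advance 3.
Byte at offset 9: 0xEF = 11101111 → 3-byte char (#4). Advance 3.
Byte at offset 12: 0xE9 = 11101001 → 3-byte char (#5). Advance 3.
Byte at offset 15: 0xF0 = 11110000 → 4-byte char (#6). Advance 4.
Byte at offset 19: 0x74 = 01110100 → 1-byte char (#7). Advance 1.
Byte at offset 20: 0xEA = 11101010 → 3-byte char (#8). Advance 3.
Byte at offset 23: 0xEF = 11101111 → 3-byte char (#9). Advance 3.
Reached end at offset 26 after 9 code points.

9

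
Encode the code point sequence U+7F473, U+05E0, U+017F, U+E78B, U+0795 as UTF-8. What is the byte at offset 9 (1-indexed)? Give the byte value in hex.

0xEE

1-indexed offset 9 is 0-indexed offset 8.
U+7F473 → 4-byte form F1 BF 91 B3 at offsets 0–3.
U+05E0 → 2-byte form D7 A0 at offsets 4–5.
U+017F → 2-byte form C5 BF at offsets 6–7.
U+E78B → 3-byte form EE 9E 8B at offsets 8–10.
Offset 8 falls in char 4's range; it's byte 1 of EE 9E 8B = 0xEE.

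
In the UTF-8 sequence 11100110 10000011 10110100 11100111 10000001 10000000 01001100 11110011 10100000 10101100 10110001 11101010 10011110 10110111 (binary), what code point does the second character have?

Offset 0: leading byte 0xE6 = 11100110 → 3-byte char #1 = E6 83 B4.
Offset 3: leading byte 0xE7 = 11100111 → 3-byte char #2 = E7 81 80.
Leading byte 0xE7 = 11100111 matches 1110xxxx → 3-byte sequence.
Byte 1: 0xE7 = 11100111, payload 0111 (4 bits).
Byte 2: 0x81 = 10000001 (10xxxxxx ✓), payload 000001.
Byte 3: 0x80 = 10000000 (10xxxxxx ✓), payload 000000.
Concatenate: 0111000001000000 = 0x7040 (16 bits → U+7040).

U+7040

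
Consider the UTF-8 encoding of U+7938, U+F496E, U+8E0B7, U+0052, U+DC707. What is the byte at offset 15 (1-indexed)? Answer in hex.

0x9C

1-indexed offset 15 is 0-indexed offset 14.
U+7938 → 3-byte form E7 A4 B8 at offsets 0–2.
U+F496E → 4-byte form F3 B4 A5 AE at offsets 3–6.
U+8E0B7 → 4-byte form F2 8E 82 B7 at offsets 7–10.
U+0052 → 1-byte form 52 at offsets 11–11.
U+DC707 → 4-byte form F3 9C 9C 87 at offsets 12–15.
Offset 14 falls in char 5's range; it's byte 3 of F3 9C 9C 87 = 0x9C.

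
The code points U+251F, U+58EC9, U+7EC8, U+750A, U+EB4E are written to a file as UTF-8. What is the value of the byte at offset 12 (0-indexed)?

0x8A

U+251F → 3-byte form E2 94 9F at offsets 0–2.
U+58EC9 → 4-byte form F1 98 BB 89 at offsets 3–6.
U+7EC8 → 3-byte form E7 BB 88 at offsets 7–9.
U+750A → 3-byte form E7 94 8A at offsets 10–12.
Offset 12 falls in char 4's range; it's byte 3 of E7 94 8A = 0x8A.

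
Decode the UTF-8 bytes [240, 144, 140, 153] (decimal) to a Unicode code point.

U+10319

Leading byte 0xF0 = 11110000 matches 11110xxx → 4-byte sequence.
Byte 1: 0xF0 = 11110000, payload 000 (3 bits).
Byte 2: 0x90 = 10010000 (10xxxxxx ✓), payload 010000.
Byte 3: 0x8C = 10001100 (10xxxxxx ✓), payload 001100.
Byte 4: 0x99 = 10011001 (10xxxxxx ✓), payload 011001.
Concatenate: 000010000001100011001 = 0x10319 (21 bits → U+10319).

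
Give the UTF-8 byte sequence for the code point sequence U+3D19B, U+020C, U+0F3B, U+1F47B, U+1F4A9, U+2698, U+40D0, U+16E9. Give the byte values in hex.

U+3D19B: 4-byte form → F0 BD 86 9B.
U+020C: 2-byte form → C8 8C.
U+0F3B: 3-byte form → E0 BC BB.
U+1F47B: 4-byte form → F0 9F 91 BB.
U+1F4A9: 4-byte form → F0 9F 92 A9.
U+2698: 3-byte form → E2 9A 98.
U+40D0: 3-byte form → E4 83 90.
U+16E9: 3-byte form → E1 9B A9.
Concatenated (26 bytes): F0 BD 86 9B C8 8C E0 BC BB F0 9F 91 BB F0 9F 92 A9 E2 9A 98 E4 83 90 E1 9B A9.

F0 BD 86 9B C8 8C E0 BC BB F0 9F 91 BB F0 9F 92 A9 E2 9A 98 E4 83 90 E1 9B A9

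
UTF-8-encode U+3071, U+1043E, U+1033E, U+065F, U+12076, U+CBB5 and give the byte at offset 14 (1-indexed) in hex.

1-indexed offset 14 is 0-indexed offset 13.
U+3071 → 3-byte form E3 81 B1 at offsets 0–2.
U+1043E → 4-byte form F0 90 90 BE at offsets 3–6.
U+1033E → 4-byte form F0 90 8C BE at offsets 7–10.
U+065F → 2-byte form D9 9F at offsets 11–12.
U+12076 → 4-byte form F0 92 81 B6 at offsets 13–16.
Offset 13 falls in char 5's range; it's byte 1 of F0 92 81 B6 = 0xF0.

0xF0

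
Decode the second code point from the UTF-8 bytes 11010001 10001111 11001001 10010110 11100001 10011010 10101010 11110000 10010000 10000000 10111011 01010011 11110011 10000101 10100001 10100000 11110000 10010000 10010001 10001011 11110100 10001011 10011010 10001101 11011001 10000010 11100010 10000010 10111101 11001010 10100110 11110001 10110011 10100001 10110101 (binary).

Offset 0: leading byte 0xD1 = 11010001 → 2-byte char #1 = D1 8F.
Offset 2: leading byte 0xC9 = 11001001 → 2-byte char #2 = C9 96.
Leading byte 0xC9 = 11001001 matches 110xxxxx → 2-byte sequence.
Byte 1: 0xC9 = 11001001, payload 01001 (5 bits).
Byte 2: 0x96 = 10010110 (10xxxxxx ✓), payload 010110.
Concatenate: 01001010110 = 0x256 (11 bits → U+0256).

U+0256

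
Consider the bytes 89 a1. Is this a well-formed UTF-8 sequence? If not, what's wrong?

Byte 0x89 = 10001001 has the form 10xxxxxx — a continuation byte — but there is no preceding leading byte.

invalid (continuation byte with no leading byte)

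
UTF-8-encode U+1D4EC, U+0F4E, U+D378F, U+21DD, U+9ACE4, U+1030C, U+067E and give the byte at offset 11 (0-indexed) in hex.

U+1D4EC → 4-byte form F0 9D 93 AC at offsets 0–3.
U+0F4E → 3-byte form E0 BD 8E at offsets 4–6.
U+D378F → 4-byte form F3 93 9E 8F at offsets 7–10.
U+21DD → 3-byte form E2 87 9D at offsets 11–13.
Offset 11 falls in char 4's range; it's byte 1 of E2 87 9D = 0xE2.

0xE2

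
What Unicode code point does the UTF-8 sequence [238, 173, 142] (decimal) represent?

U+EB4E

Leading byte 0xEE = 11101110 matches 1110xxxx → 3-byte sequence.
Byte 1: 0xEE = 11101110, payload 1110 (4 bits).
Byte 2: 0xAD = 10101101 (10xxxxxx ✓), payload 101101.
Byte 3: 0x8E = 10001110 (10xxxxxx ✓), payload 001110.
Concatenate: 1110101101001110 = 0xEB4E (16 bits → U+EB4E).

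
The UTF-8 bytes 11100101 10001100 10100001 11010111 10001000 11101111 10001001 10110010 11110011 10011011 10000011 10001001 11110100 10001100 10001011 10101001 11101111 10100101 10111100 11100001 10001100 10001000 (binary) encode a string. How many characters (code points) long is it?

Byte at offset 0: 0xE5 = 11100101 → 3-byte char (#1). Advance 3.
Byte at offset 3: 0xD7 = 11010111 → 2-byte char (#2). Advance 2.
Byte at offset 5: 0xEF = 11101111 → 3-byte char (#3). Advance 3.
Byte at offset 8: 0xF3 = 11110011 → 4-byte char (#4). Advance 4.
Byte at offset 12: 0xF4 = 11110100 → 4-byte char (#5). Advance 4.
Byte at offset 16: 0xEF = 11101111 → 3-byte char (#6). Advance 3.
Byte at offset 19: 0xE1 = 11100001 → 3-byte char (#7). Advance 3.
Reached end at offset 22 after 7 code points.

7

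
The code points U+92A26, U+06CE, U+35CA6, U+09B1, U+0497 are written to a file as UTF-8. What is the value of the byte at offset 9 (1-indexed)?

0xB2

1-indexed offset 9 is 0-indexed offset 8.
U+92A26 → 4-byte form F2 92 A8 A6 at offsets 0–3.
U+06CE → 2-byte form DB 8E at offsets 4–5.
U+35CA6 → 4-byte form F0 B5 B2 A6 at offsets 6–9.
Offset 8 falls in char 3's range; it's byte 3 of F0 B5 B2 A6 = 0xB2.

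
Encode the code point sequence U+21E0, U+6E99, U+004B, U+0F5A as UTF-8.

U+21E0: 3-byte form → E2 87 A0.
U+6E99: 3-byte form → E6 BA 99.
U+004B: 1-byte form → 4B.
U+0F5A: 3-byte form → E0 BD 9A.
Concatenated (10 bytes): E2 87 A0 E6 BA 99 4B E0 BD 9A.

E2 87 A0 E6 BA 99 4B E0 BD 9A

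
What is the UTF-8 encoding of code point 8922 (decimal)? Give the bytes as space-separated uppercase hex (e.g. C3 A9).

E2 8B 9A

U+22DA = 0x22DA = 8922 decimal. In range U+0800–U+FFFF → 3-byte form: 1110xxxx 10xxxxxx 10xxxxxx.
Binary (16 bits): 0010001011011010.
Split 4+6+6: 0010 | 001011 | 011010.
Byte 1: 11100010 = 0xE2.
Byte 2: 10001011 = 0x8B.
Byte 3: 10011010 = 0x9A.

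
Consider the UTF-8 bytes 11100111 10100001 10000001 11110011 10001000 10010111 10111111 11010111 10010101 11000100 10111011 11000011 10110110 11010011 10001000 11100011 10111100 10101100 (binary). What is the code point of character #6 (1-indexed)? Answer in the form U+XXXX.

Offset 0: leading byte 0xE7 = 11100111 → 3-byte char #1 = E7 A1 81.
Offset 3: leading byte 0xF3 = 11110011 → 4-byte char #2 = F3 88 97 BF.
Offset 7: leading byte 0xD7 = 11010111 → 2-byte char #3 = D7 95.
Offset 9: leading byte 0xC4 = 11000100 → 2-byte char #4 = C4 BB.
Offset 11: leading byte 0xC3 = 11000011 → 2-byte char #5 = C3 B6.
Offset 13: leading byte 0xD3 = 11010011 → 2-byte char #6 = D3 88.
Leading byte 0xD3 = 11010011 matches 110xxxxx → 2-byte sequence.
Byte 1: 0xD3 = 11010011, payload 10011 (5 bits).
Byte 2: 0x88 = 10001000 (10xxxxxx ✓), payload 001000.
Concatenate: 10011001000 = 0x4C8 (11 bits → U+04C8).

U+04C8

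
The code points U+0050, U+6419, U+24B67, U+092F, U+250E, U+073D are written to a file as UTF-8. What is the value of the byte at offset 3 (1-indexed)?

1-indexed offset 3 is 0-indexed offset 2.
U+0050 → 1-byte form 50 at offsets 0–0.
U+6419 → 3-byte form E6 90 99 at offsets 1–3.
Offset 2 falls in char 2's range; it's byte 2 of E6 90 99 = 0x90.

0x90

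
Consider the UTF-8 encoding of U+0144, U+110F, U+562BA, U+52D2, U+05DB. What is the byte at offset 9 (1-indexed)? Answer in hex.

1-indexed offset 9 is 0-indexed offset 8.
U+0144 → 2-byte form C5 84 at offsets 0–1.
U+110F → 3-byte form E1 84 8F at offsets 2–4.
U+562BA → 4-byte form F1 96 8A BA at offsets 5–8.
Offset 8 falls in char 3's range; it's byte 4 of F1 96 8A BA = 0xBA.

0xBA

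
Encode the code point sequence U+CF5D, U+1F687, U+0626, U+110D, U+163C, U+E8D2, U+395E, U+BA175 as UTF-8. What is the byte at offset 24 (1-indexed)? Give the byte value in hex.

0x85

1-indexed offset 24 is 0-indexed offset 23.
U+CF5D → 3-byte form EC BD 9D at offsets 0–2.
U+1F687 → 4-byte form F0 9F 9A 87 at offsets 3–6.
U+0626 → 2-byte form D8 A6 at offsets 7–8.
U+110D → 3-byte form E1 84 8D at offsets 9–11.
U+163C → 3-byte form E1 98 BC at offsets 12–14.
U+E8D2 → 3-byte form EE A3 92 at offsets 15–17.
U+395E → 3-byte form E3 A5 9E at offsets 18–20.
U+BA175 → 4-byte form F2 BA 85 B5 at offsets 21–24.
Offset 23 falls in char 8's range; it's byte 3 of F2 BA 85 B5 = 0x85.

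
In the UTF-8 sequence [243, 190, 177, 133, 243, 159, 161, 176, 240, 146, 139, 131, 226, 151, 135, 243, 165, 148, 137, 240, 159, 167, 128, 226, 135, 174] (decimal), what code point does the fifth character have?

U+E5509

Offset 0: leading byte 0xF3 = 11110011 → 4-byte char #1 = F3 BE B1 85.
Offset 4: leading byte 0xF3 = 11110011 → 4-byte char #2 = F3 9F A1 B0.
Offset 8: leading byte 0xF0 = 11110000 → 4-byte char #3 = F0 92 8B 83.
Offset 12: leading byte 0xE2 = 11100010 → 3-byte char #4 = E2 97 87.
Offset 15: leading byte 0xF3 = 11110011 → 4-byte char #5 = F3 A5 94 89.
Leading byte 0xF3 = 11110011 matches 11110xxx → 4-byte sequence.
Byte 1: 0xF3 = 11110011, payload 011 (3 bits).
Byte 2: 0xA5 = 10100101 (10xxxxxx ✓), payload 100101.
Byte 3: 0x94 = 10010100 (10xxxxxx ✓), payload 010100.
Byte 4: 0x89 = 10001001 (10xxxxxx ✓), payload 001001.
Concatenate: 011100101010100001001 = 0xE5509 (21 bits → U+E5509).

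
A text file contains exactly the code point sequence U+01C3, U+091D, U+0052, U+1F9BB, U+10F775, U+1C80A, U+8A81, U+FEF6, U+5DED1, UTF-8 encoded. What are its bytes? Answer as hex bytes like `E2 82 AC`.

U+01C3: 2-byte form → C7 83.
U+091D: 3-byte form → E0 A4 9D.
U+0052: 1-byte form → 52.
U+1F9BB: 4-byte form → F0 9F A6 BB.
U+10F775: 4-byte form → F4 8F 9D B5.
U+1C80A: 4-byte form → F0 9C A0 8A.
U+8A81: 3-byte form → E8 AA 81.
U+FEF6: 3-byte form → EF BB B6.
U+5DED1: 4-byte form → F1 9D BB 91.
Concatenated (28 bytes): C7 83 E0 A4 9D 52 F0 9F A6 BB F4 8F 9D B5 F0 9C A0 8A E8 AA 81 EF BB B6 F1 9D BB 91.

C7 83 E0 A4 9D 52 F0 9F A6 BB F4 8F 9D B5 F0 9C A0 8A E8 AA 81 EF BB B6 F1 9D BB 91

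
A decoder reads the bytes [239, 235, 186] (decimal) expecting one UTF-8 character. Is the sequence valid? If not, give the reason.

Leading byte 0xEF = 11101111 → 3-byte form.
Byte 2 is 0xEB = 11101011, which is not 10xxxxxx — expected a continuation byte.

invalid (non-continuation byte where continuation expected)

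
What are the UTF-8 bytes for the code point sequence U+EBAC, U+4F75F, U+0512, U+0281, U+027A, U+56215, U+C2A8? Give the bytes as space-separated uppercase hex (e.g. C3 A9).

EE AE AC F1 8F 9D 9F D4 92 CA 81 C9 BA F1 96 88 95 EC 8A A8

U+EBAC: 3-byte form → EE AE AC.
U+4F75F: 4-byte form → F1 8F 9D 9F.
U+0512: 2-byte form → D4 92.
U+0281: 2-byte form → CA 81.
U+027A: 2-byte form → C9 BA.
U+56215: 4-byte form → F1 96 88 95.
U+C2A8: 3-byte form → EC 8A A8.
Concatenated (20 bytes): EE AE AC F1 8F 9D 9F D4 92 CA 81 C9 BA F1 96 88 95 EC 8A A8.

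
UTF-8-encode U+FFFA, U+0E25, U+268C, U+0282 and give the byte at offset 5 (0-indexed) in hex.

U+FFFA → 3-byte form EF BF BA at offsets 0–2.
U+0E25 → 3-byte form E0 B8 A5 at offsets 3–5.
Offset 5 falls in char 2's range; it's byte 3 of E0 B8 A5 = 0xA5.

0xA5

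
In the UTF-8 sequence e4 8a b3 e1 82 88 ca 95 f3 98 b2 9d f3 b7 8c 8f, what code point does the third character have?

Offset 0: leading byte 0xE4 = 11100100 → 3-byte char #1 = E4 8A B3.
Offset 3: leading byte 0xE1 = 11100001 → 3-byte char #2 = E1 82 88.
Offset 6: leading byte 0xCA = 11001010 → 2-byte char #3 = CA 95.
Leading byte 0xCA = 11001010 matches 110xxxxx → 2-byte sequence.
Byte 1: 0xCA = 11001010, payload 01010 (5 bits).
Byte 2: 0x95 = 10010101 (10xxxxxx ✓), payload 010101.
Concatenate: 01010010101 = 0x295 (11 bits → U+0295).

U+0295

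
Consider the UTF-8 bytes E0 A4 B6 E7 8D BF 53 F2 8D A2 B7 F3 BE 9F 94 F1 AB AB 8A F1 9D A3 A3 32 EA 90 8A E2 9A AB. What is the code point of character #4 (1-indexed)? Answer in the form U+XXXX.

Offset 0: leading byte 0xE0 = 11100000 → 3-byte char #1 = E0 A4 B6.
Offset 3: leading byte 0xE7 = 11100111 → 3-byte char #2 = E7 8D BF.
Offset 6: leading byte 0x53 = 01010011 → 1-byte char #3 = 53.
Offset 7: leading byte 0xF2 = 11110010 → 4-byte char #4 = F2 8D A2 B7.
Leading byte 0xF2 = 11110010 matches 11110xxx → 4-byte sequence.
Byte 1: 0xF2 = 11110010, payload 010 (3 bits).
Byte 2: 0x8D = 10001101 (10xxxxxx ✓), payload 001101.
Byte 3: 0xA2 = 10100010 (10xxxxxx ✓), payload 100010.
Byte 4: 0xB7 = 10110111 (10xxxxxx ✓), payload 110111.
Concatenate: 010001101100010110111 = 0x8D8B7 (21 bits → U+8D8B7).

U+8D8B7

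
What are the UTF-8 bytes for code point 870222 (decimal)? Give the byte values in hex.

F3 94 9D 8E

U+D474E = 0xD474E = 870222 decimal. In range U+10000–U+10FFFF → 4-byte form: 11110xxx 10xxxxxx 10xxxxxx 10xxxxxx.
Binary (21 bits): 011010100011101001110.
Split 3+6+6+6: 011 | 010100 | 011101 | 001110.
Byte 1: 11110011 = 0xF3.
Byte 2: 10010100 = 0x94.
Byte 3: 10011101 = 0x9D.
Byte 4: 10001110 = 0x8E.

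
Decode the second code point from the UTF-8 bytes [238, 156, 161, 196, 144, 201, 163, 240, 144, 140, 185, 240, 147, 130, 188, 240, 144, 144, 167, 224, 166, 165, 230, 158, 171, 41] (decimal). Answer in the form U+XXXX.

Offset 0: leading byte 0xEE = 11101110 → 3-byte char #1 = EE 9C A1.
Offset 3: leading byte 0xC4 = 11000100 → 2-byte char #2 = C4 90.
Leading byte 0xC4 = 11000100 matches 110xxxxx → 2-byte sequence.
Byte 1: 0xC4 = 11000100, payload 00100 (5 bits).
Byte 2: 0x90 = 10010000 (10xxxxxx ✓), payload 010000.
Concatenate: 00100010000 = 0x110 (11 bits → U+0110).

U+0110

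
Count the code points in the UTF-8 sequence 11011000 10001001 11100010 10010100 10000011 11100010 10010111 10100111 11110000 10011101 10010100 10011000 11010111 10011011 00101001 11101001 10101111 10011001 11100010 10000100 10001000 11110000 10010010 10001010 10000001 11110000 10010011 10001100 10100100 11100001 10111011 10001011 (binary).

11

Byte at offset 0: 0xD8 = 11011000 → 2-byte char (#1). Advance 2.
Byte at offset 2: 0xE2 = 11100010 → 3-byte char (#2). Advance 3.
Byte at offset 5: 0xE2 = 11100010 → 3-byte char (#3). Advance 3.
Byte at offset 8: 0xF0 = 11110000 → 4-byte char (#4). Advance 4.
Byte at offset 12: 0xD7 = 11010111 → 2-byte char (#5). Advance 2.
Byte at offset 14: 0x29 = 00101001 → 1-byte char (#6). Advance 1.
Byte at offset 15: 0xE9 = 11101001 → 3-byte char (#7). Advance 3.
Byte at offset 18: 0xE2 = 11100010 → 3-byte char (#8). Advance 3.
Byte at offset 21: 0xF0 = 11110000 → 4-byte char (#9). Advance 4.
Byte at offset 25: 0xF0 = 11110000 → 4-byte char (#10). Advance 4.
Byte at offset 29: 0xE1 = 11100001 → 3-byte char (#11). Advance 3.
Reached end at offset 32 after 11 code points.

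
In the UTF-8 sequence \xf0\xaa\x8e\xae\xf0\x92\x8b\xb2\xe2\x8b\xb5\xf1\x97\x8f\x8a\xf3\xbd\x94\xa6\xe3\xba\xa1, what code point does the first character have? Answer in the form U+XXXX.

U+2A3AE

Offset 0: leading byte 0xF0 = 11110000 → 4-byte char #1 = F0 AA 8E AE.
Leading byte 0xF0 = 11110000 matches 11110xxx → 4-byte sequence.
Byte 1: 0xF0 = 11110000, payload 000 (3 bits).
Byte 2: 0xAA = 10101010 (10xxxxxx ✓), payload 101010.
Byte 3: 0x8E = 10001110 (10xxxxxx ✓), payload 001110.
Byte 4: 0xAE = 10101110 (10xxxxxx ✓), payload 101110.
Concatenate: 000101010001110101110 = 0x2A3AE (21 bits → U+2A3AE).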